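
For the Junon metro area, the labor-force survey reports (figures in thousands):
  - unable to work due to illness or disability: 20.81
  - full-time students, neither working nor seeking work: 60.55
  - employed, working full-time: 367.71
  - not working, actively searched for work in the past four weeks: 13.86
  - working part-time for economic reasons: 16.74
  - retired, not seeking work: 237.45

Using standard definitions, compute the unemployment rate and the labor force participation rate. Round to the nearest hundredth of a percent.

Employed = 367.71 + 16.74 = 384.45 thousand (anyone who worked, including part-time for economic reasons, counts as employed).
Unemployed = 13.86 thousand.
Labor force = 384.45 + 13.86 = 398.31 thousand.
Not in labor force = 20.81 + 60.55 + 237.45 = 318.81 thousand (those not working and not actively searching are outside the labor force).
Civilian working-age population = 398.31 + 318.81 = 717.12 thousand.
Unemployment rate = 13.86 / 398.31 = 3.48%.
Labor force participation rate = 398.31 / 717.12 = 55.54%.

Unemployment rate ≈ 3.48%; labor force participation rate ≈ 55.54%.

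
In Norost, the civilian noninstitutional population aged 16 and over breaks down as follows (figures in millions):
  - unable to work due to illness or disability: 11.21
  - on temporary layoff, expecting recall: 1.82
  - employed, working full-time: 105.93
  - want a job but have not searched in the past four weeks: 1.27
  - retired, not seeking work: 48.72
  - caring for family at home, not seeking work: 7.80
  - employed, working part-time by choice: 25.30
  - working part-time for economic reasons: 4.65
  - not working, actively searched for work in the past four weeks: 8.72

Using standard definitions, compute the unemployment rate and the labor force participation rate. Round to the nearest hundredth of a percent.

Employed = 105.93 + 25.30 + 4.65 = 135.88 million (anyone who worked, including part-time for economic reasons, counts as employed).
Unemployed = 1.82 + 8.72 = 10.54 million (jobless and actively searching, or on temporary layoff).
Labor force = 135.88 + 10.54 = 146.42 million.
Not in labor force = 11.21 + 1.27 + 48.72 + 7.80 = 69.00 million (those not working and not actively searching are outside the labor force — including those who want a job but have given up searching).
Civilian working-age population = 146.42 + 69.00 = 215.42 million.
Unemployment rate = 10.54 / 146.42 = 7.20%.
Labor force participation rate = 146.42 / 215.42 = 67.97%.

Unemployment rate ≈ 7.20%; labor force participation rate ≈ 67.97%.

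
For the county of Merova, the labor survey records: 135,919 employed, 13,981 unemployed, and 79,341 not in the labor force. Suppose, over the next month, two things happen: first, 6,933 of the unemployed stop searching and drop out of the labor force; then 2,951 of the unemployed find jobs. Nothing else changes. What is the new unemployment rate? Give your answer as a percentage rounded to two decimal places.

New unemployment rate ≈ 2.87%.

Initially, labor force = 135,919 + 13,981 = 149,900, so u = 13,981/149,900 = 9.33%.
After the first change, unemployed and labor force both fall by 6,933 → E = 135,919, U = 7,048, labor force = 142,967.
After the second change, unemployed falls and employed rises by 2,951; labor force unchanged → E = 138,870, U = 4,097, labor force = 142,967.
New unemployment rate = 4,097 / 142,967 = 2.87%.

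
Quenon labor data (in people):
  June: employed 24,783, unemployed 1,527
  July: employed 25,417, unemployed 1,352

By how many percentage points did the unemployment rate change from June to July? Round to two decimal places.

The unemployment rate changed by −0.75 percentage points.

June: labor force = 24,783 + 1,527 = 26,310; u = 1,527/26,310 = 5.80%.
July: labor force = 25,417 + 1,352 = 26,769; u = 1,352/26,769 = 5.05%.
Change = 5.05% − 5.80% = −0.75 pp.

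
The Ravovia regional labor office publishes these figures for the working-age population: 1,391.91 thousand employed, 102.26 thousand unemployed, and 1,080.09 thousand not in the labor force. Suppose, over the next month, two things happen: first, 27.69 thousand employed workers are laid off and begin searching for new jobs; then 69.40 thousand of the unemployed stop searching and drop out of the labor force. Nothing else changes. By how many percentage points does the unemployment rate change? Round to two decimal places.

Initially, labor force = 1,391.91 + 102.26 = 1,494.17 thousand, so u = 102.26/1,494.17 = 6.84%.
After the first change, employed falls and unemployed rises by 27.69; labor force unchanged → E = 1,364.22, U = 129.95, labor force = 1,494.17 thousand.
After the second change, unemployed and labor force both fall by 69.40 → E = 1,364.22, U = 60.55, labor force = 1,424.77 thousand.
New unemployment rate = 60.55 / 1,424.77 = 4.25%.
Change = 4.25% − 6.84% = −2.59 percentage points.

The unemployment rate changes by −2.59 percentage points.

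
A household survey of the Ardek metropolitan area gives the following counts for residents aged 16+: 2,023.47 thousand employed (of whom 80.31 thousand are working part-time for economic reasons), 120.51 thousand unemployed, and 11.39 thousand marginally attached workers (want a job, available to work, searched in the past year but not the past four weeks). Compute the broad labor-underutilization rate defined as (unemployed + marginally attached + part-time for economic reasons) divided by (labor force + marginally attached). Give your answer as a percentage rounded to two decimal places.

Broad underutilization rate ≈ 9.85%.

Labor force = 2,023.47 + 120.51 = 2,143.98 thousand.
Numerator = 120.51 + 11.39 + 80.31 = 212.21 thousand.
Denominator = 2,143.98 + 11.39 = 2,155.37 thousand.
Broad rate = 212.21 / 2,155.37 = 9.85%.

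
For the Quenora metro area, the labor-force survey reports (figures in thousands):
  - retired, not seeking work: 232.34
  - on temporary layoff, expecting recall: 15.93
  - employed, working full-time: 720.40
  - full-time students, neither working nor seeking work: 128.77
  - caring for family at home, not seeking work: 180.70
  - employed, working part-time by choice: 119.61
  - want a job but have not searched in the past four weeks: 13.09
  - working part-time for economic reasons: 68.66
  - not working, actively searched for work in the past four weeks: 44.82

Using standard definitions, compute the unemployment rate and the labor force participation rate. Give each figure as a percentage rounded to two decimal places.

Unemployment rate ≈ 6.27%; labor force participation rate ≈ 63.60%.

Employed = 720.40 + 119.61 + 68.66 = 908.67 thousand (anyone who worked, including part-time for economic reasons, counts as employed).
Unemployed = 15.93 + 44.82 = 60.75 thousand (jobless and actively searching, or on temporary layoff).
Labor force = 908.67 + 60.75 = 969.42 thousand.
Not in labor force = 232.34 + 128.77 + 180.70 + 13.09 = 554.90 thousand (those not working and not actively searching are outside the labor force — including those who want a job but have given up searching).
Civilian working-age population = 969.42 + 554.90 = 1,524.32 thousand.
Unemployment rate = 60.75 / 969.42 = 6.27%.
Labor force participation rate = 969.42 / 1,524.32 = 63.60%.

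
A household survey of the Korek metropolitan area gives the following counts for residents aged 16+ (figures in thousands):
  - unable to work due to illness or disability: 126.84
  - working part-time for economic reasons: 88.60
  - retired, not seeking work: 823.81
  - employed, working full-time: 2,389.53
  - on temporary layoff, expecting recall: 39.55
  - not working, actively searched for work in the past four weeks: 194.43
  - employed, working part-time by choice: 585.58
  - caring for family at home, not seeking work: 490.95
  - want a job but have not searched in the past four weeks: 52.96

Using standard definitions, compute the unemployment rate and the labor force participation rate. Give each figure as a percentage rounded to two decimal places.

Unemployment rate ≈ 7.10%; labor force participation rate ≈ 68.81%.

Employed = 88.60 + 2,389.53 + 585.58 = 3,063.71 thousand (anyone who worked, including part-time for economic reasons, counts as employed).
Unemployed = 39.55 + 194.43 = 233.98 thousand (jobless and actively searching, or on temporary layoff).
Labor force = 3,063.71 + 233.98 = 3,297.69 thousand.
Not in labor force = 126.84 + 823.81 + 490.95 + 52.96 = 1,494.56 thousand (those not working and not actively searching are outside the labor force — including those who want a job but have given up searching).
Civilian working-age population = 3,297.69 + 1,494.56 = 4,792.25 thousand.
Unemployment rate = 233.98 / 3,297.69 = 7.10%.
Labor force participation rate = 3,297.69 / 4,792.25 = 68.81%.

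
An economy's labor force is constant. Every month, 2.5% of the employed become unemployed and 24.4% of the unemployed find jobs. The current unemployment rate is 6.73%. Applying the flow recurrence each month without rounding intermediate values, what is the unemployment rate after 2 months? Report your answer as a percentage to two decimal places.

Unemployment rate after two months ≈ 7.92%.

With a fixed labor force, u_{t+1} = u_t + s·(1−u_t) − f·u_t = u_t·(1−s−f) + s.
Here 1−s−f = 0.731 and s = 0.025.
u_1 = 0.067300 × 0.731 + 0.025 = 0.074196.
u_2 = 0.074196 × 0.731 + 0.025 = 0.079237.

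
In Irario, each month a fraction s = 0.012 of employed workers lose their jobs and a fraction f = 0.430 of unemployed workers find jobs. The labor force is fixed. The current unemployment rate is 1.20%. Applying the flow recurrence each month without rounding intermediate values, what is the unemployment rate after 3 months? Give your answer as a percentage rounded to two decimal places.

With a fixed labor force, u_{t+1} = u_t + s·(1−u_t) − f·u_t = u_t·(1−s−f) + s.
Here 1−s−f = 0.558 and s = 0.012.
u_1 = 0.012000 × 0.558 + 0.012 = 0.018696.
u_2 = 0.018696 × 0.558 + 0.012 = 0.022432.
u_3 = 0.022432 × 0.558 + 0.012 = 0.024517.

Unemployment rate after three months ≈ 2.45%.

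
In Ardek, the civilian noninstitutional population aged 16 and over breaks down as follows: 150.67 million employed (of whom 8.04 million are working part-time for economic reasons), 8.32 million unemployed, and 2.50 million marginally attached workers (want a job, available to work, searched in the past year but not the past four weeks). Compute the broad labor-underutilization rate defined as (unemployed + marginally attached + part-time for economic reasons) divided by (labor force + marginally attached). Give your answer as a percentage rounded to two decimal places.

Labor force = 150.67 + 8.32 = 158.99 million.
Numerator = 8.32 + 2.50 + 8.04 = 18.86 million.
Denominator = 158.99 + 2.50 = 161.49 million.
Broad rate = 18.86 / 161.49 = 11.68%.

Broad underutilization rate ≈ 11.68%.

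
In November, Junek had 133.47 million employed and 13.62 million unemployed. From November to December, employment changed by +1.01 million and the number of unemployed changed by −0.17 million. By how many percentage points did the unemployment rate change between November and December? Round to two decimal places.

The unemployment rate changed by −0.17 percentage points.

November: labor force = 133.47 + 13.62 = 147.09; u = 13.62/147.09 = 9.26%.
December: labor force = 134.48 + 13.45 = 147.93; u = 13.45/147.93 = 9.09%.
Change = 9.09% − 9.26% = −0.17 pp.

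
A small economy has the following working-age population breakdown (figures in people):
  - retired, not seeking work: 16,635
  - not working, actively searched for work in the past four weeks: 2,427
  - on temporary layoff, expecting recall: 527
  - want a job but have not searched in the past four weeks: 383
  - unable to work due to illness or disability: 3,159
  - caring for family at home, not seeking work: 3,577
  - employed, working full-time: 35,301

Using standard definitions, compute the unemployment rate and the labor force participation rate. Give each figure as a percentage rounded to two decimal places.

Employed = 35,301.
Unemployed = 2,427 + 527 = 2,954 (jobless and actively searching, or on temporary layoff).
Labor force = 35,301 + 2,954 = 38,255.
Not in labor force = 16,635 + 383 + 3,159 + 3,577 = 23,754 (those not working and not actively searching are outside the labor force — including those who want a job but have given up searching).
Civilian working-age population = 38,255 + 23,754 = 62,009.
Unemployment rate = 2,954 / 38,255 = 7.72%.
Labor force participation rate = 38,255 / 62,009 = 61.69%.

Unemployment rate ≈ 7.72%; labor force participation rate ≈ 61.69%.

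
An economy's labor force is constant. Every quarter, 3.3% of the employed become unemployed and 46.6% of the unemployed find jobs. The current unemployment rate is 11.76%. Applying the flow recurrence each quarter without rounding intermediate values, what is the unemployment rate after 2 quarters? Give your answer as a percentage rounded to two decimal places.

With a fixed labor force, u_{t+1} = u_t + s·(1−u_t) − f·u_t = u_t·(1−s−f) + s.
Here 1−s−f = 0.501 and s = 0.033.
u_1 = 0.117600 × 0.501 + 0.033 = 0.091918.
u_2 = 0.091918 × 0.501 + 0.033 = 0.079051.

Unemployment rate after two quarters ≈ 7.91%.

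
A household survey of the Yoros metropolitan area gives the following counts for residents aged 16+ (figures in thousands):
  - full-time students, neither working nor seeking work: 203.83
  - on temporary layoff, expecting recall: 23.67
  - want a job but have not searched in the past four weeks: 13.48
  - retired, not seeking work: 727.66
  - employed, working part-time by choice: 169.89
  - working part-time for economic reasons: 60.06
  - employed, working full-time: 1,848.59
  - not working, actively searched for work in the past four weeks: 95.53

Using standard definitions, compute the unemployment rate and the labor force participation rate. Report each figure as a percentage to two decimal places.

Unemployment rate ≈ 5.42%; labor force participation rate ≈ 69.93%.

Employed = 169.89 + 60.06 + 1,848.59 = 2,078.54 thousand (anyone who worked, including part-time for economic reasons, counts as employed).
Unemployed = 23.67 + 95.53 = 119.20 thousand (jobless and actively searching, or on temporary layoff).
Labor force = 2,078.54 + 119.20 = 2,197.74 thousand.
Not in labor force = 203.83 + 13.48 + 727.66 = 944.97 thousand (those not working and not actively searching are outside the labor force — including those who want a job but have given up searching).
Civilian working-age population = 2,197.74 + 944.97 = 3,142.71 thousand.
Unemployment rate = 119.20 / 2,197.74 = 5.42%.
Labor force participation rate = 2,197.74 / 3,142.71 = 69.93%.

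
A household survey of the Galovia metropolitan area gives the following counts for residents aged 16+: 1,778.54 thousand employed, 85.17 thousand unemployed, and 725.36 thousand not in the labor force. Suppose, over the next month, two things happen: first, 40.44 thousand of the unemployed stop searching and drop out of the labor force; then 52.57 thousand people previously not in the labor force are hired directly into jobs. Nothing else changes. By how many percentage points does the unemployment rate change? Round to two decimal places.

The unemployment rate changes by −2.19 percentage points.

Initially, labor force = 1,778.54 + 85.17 = 1,863.71 thousand, so u = 85.17/1,863.71 = 4.57%.
After the first change, unemployed and labor force both fall by 40.44 → E = 1,778.54, U = 44.73, labor force = 1,823.27 thousand.
After the second change, employed and labor force both rise by 52.57; unemployed unchanged → E = 1,831.11, U = 44.73, labor force = 1,875.84 thousand.
New unemployment rate = 44.73 / 1,875.84 = 2.38%.
Change = 2.38% − 4.57% = −2.19 percentage points.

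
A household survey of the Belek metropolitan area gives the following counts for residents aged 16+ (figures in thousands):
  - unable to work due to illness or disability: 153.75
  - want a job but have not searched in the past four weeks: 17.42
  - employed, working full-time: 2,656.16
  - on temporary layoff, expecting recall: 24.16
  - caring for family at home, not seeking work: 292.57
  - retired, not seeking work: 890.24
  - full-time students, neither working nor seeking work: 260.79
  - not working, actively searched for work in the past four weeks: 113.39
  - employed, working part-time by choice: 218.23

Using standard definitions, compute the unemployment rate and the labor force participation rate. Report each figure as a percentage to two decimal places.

Employed = 2,656.16 + 218.23 = 2,874.39 thousand.
Unemployed = 24.16 + 113.39 = 137.55 thousand (jobless and actively searching, or on temporary layoff).
Labor force = 2,874.39 + 137.55 = 3,011.94 thousand.
Not in labor force = 153.75 + 17.42 + 292.57 + 890.24 + 260.79 = 1,614.77 thousand (those not working and not actively searching are outside the labor force — including those who want a job but have given up searching).
Civilian working-age population = 3,011.94 + 1,614.77 = 4,626.71 thousand.
Unemployment rate = 137.55 / 3,011.94 = 4.57%.
Labor force participation rate = 3,011.94 / 4,626.71 = 65.10%.

Unemployment rate ≈ 4.57%; labor force participation rate ≈ 65.10%.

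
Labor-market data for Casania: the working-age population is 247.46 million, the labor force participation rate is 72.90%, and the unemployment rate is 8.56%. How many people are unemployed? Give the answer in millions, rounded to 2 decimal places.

Labor force = 0.7290 × 247.46 = 180.40 million.
Unemployed = 0.0856 × 180.40 ≈ 15.44 million.

About 15.44 million are unemployed.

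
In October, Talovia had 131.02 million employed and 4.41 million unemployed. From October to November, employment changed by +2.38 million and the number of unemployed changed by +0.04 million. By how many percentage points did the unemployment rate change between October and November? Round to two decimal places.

The unemployment rate changed by −0.03 percentage points.

October: labor force = 131.02 + 4.41 = 135.43; u = 4.41/135.43 = 3.26%.
November: labor force = 133.40 + 4.45 = 137.85; u = 4.45/137.85 = 3.23%.
Change = 3.23% − 3.26% = −0.03 pp.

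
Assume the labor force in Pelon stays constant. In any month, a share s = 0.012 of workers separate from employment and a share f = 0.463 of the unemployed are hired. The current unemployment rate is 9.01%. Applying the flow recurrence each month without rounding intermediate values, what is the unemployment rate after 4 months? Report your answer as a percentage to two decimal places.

Unemployment rate after four months ≈ 3.02%.

With a fixed labor force, u_{t+1} = u_t + s·(1−u_t) − f·u_t = u_t·(1−s−f) + s.
Here 1−s−f = 0.525 and s = 0.012.
u_1 = 0.090100 × 0.525 + 0.012 = 0.059303.
u_2 = 0.059303 × 0.525 + 0.012 = 0.043134.
u_3 = 0.043134 × 0.525 + 0.012 = 0.034645.
u_4 = 0.034645 × 0.525 + 0.012 = 0.030189.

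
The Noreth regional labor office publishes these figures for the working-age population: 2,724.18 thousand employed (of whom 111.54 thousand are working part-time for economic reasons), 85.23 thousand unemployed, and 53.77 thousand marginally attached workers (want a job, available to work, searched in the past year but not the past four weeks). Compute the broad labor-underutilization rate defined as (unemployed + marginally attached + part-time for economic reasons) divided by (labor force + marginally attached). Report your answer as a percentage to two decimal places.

Broad underutilization rate ≈ 8.75%.

Labor force = 2,724.18 + 85.23 = 2,809.41 thousand.
Numerator = 85.23 + 53.77 + 111.54 = 250.54 thousand.
Denominator = 2,809.41 + 53.77 = 2,863.18 thousand.
Broad rate = 250.54 / 2,863.18 = 8.75%.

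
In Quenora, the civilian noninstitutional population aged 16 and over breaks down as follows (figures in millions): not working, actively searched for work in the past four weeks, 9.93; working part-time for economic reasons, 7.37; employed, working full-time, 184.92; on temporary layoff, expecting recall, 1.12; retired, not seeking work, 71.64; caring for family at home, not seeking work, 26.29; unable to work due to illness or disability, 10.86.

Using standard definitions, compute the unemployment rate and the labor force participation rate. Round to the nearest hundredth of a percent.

Unemployment rate ≈ 5.43%; labor force participation rate ≈ 65.15%.

Employed = 7.37 + 184.92 = 192.29 million (anyone who worked, including part-time for economic reasons, counts as employed).
Unemployed = 9.93 + 1.12 = 11.05 million (jobless and actively searching, or on temporary layoff).
Labor force = 192.29 + 11.05 = 203.34 million.
Not in labor force = 71.64 + 26.29 + 10.86 = 108.79 million (those not working and not actively searching are outside the labor force).
Civilian working-age population = 203.34 + 108.79 = 312.13 million.
Unemployment rate = 11.05 / 203.34 = 5.43%.
Labor force participation rate = 203.34 / 312.13 = 65.15%.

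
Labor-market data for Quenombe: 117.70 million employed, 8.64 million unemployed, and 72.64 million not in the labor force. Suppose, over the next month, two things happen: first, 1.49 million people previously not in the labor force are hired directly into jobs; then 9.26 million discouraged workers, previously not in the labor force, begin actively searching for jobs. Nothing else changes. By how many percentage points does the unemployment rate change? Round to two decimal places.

The unemployment rate changes by +6.22 percentage points.

Initially, labor force = 117.70 + 8.64 = 126.34 million, so u = 8.64/126.34 = 6.84%.
After the first change, employed and labor force both rise by 1.49; unemployed unchanged → E = 119.19, U = 8.64, labor force = 127.83 million.
After the second change, unemployed and labor force both rise by 9.26 → E = 119.19, U = 17.90, labor force = 137.09 million.
New unemployment rate = 17.90 / 137.09 = 13.06%.
Change = 13.06% − 6.84% = +6.22 percentage points.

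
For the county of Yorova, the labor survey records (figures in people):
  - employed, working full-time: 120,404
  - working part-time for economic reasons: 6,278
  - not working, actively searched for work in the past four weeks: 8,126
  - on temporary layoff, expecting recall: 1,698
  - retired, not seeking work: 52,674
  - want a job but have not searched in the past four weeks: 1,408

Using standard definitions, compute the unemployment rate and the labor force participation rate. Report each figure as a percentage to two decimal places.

Employed = 120,404 + 6,278 = 126,682 (anyone who worked, including part-time for economic reasons, counts as employed).
Unemployed = 8,126 + 1,698 = 9,824 (jobless and actively searching, or on temporary layoff).
Labor force = 126,682 + 9,824 = 136,506.
Not in labor force = 52,674 + 1,408 = 54,082 (those not working and not actively searching are outside the labor force — including those who want a job but have given up searching).
Civilian working-age population = 136,506 + 54,082 = 190,588.
Unemployment rate = 9,824 / 136,506 = 7.20%.
Labor force participation rate = 136,506 / 190,588 = 71.62%.

Unemployment rate ≈ 7.20%; labor force participation rate ≈ 71.62%.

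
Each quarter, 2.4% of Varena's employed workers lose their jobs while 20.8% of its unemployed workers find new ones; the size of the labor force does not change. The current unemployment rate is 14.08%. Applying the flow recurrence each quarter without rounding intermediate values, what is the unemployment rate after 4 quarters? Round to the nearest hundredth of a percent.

With a fixed labor force, u_{t+1} = u_t + s·(1−u_t) − f·u_t = u_t·(1−s−f) + s.
Here 1−s−f = 0.768 and s = 0.024.
u_1 = 0.140800 × 0.768 + 0.024 = 0.132134.
u_2 = 0.132134 × 0.768 + 0.024 = 0.125479.
u_3 = 0.125479 × 0.768 + 0.024 = 0.120368.
u_4 = 0.120368 × 0.768 + 0.024 = 0.116443.

Unemployment rate after four quarters ≈ 11.64%.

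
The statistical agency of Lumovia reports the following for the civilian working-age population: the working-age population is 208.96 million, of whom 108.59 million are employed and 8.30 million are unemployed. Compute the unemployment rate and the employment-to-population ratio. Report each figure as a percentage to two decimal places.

Unemployment rate ≈ 7.10%; employment-population ratio ≈ 51.97%.

Labor force = employed + unemployed = 108.59 + 8.30 = 116.89 million.
Unemployment rate = 8.30 / 116.89 = 7.10%.
Employment-population ratio = 108.59 / 208.96 = 51.97%.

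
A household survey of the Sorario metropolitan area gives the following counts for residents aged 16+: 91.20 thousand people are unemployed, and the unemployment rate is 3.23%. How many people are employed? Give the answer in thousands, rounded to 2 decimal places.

Labor force = U / u = 91.20 / 0.0323 ≈ 2,823.53 thousand.
Employed = labor force − unemployed = 2,823.53 − 91.20 = 2,732.33 thousand.

About 2,732.33 thousand are employed.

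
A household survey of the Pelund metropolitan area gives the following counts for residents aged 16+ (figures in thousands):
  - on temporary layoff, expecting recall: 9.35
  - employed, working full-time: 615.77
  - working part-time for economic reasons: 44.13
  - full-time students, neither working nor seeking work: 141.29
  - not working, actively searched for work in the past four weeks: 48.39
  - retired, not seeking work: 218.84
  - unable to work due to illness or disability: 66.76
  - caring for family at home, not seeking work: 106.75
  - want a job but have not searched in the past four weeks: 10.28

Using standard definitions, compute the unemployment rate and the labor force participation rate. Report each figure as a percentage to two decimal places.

Employed = 615.77 + 44.13 = 659.90 thousand (anyone who worked, including part-time for economic reasons, counts as employed).
Unemployed = 9.35 + 48.39 = 57.74 thousand (jobless and actively searching, or on temporary layoff).
Labor force = 659.90 + 57.74 = 717.64 thousand.
Not in labor force = 141.29 + 218.84 + 66.76 + 106.75 + 10.28 = 543.92 thousand (those not working and not actively searching are outside the labor force — including those who want a job but have given up searching).
Civilian working-age population = 717.64 + 543.92 = 1,261.56 thousand.
Unemployment rate = 57.74 / 717.64 = 8.05%.
Labor force participation rate = 717.64 / 1,261.56 = 56.89%.

Unemployment rate ≈ 8.05%; labor force participation rate ≈ 56.89%.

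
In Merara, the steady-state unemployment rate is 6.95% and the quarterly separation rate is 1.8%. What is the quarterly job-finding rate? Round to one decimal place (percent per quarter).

From u* = s/(s+f): f = s·(1−u)/u.
f = 1.8 × (1 − 0.0695) / 0.0695 = 1.6749 / 0.0695 ≈ 24.1% per quarter.

Job-finding rate ≈ 24.1% per quarter.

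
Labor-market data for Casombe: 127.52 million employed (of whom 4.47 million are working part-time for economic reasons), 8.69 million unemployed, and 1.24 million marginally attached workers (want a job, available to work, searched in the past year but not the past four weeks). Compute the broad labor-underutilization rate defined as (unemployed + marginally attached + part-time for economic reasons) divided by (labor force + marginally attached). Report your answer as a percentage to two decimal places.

Broad underutilization rate ≈ 10.48%.

Labor force = 127.52 + 8.69 = 136.21 million.
Numerator = 8.69 + 1.24 + 4.47 = 14.40 million.
Denominator = 136.21 + 1.24 = 137.45 million.
Broad rate = 14.40 / 137.45 = 10.48%.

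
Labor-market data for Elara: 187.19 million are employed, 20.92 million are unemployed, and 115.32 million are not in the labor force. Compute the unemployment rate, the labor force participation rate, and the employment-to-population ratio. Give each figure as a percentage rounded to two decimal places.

Labor force = employed + unemployed = 187.19 + 20.92 = 208.11 million.
Working-age population = 208.11 + 115.32 = 323.43 million.
Unemployment rate = 20.92 / 208.11 = 10.05%.
Labor force participation rate = 208.11 / 323.43 = 64.34%.
Employment-population ratio = 187.19 / 323.43 = 57.88%.

Unemployment rate ≈ 10.05%; labor force participation rate ≈ 64.34%; employment-population ratio ≈ 57.88%.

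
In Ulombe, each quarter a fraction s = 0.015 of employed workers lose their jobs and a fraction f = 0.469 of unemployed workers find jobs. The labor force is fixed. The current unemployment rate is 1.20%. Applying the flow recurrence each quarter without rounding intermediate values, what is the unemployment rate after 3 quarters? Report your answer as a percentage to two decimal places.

Unemployment rate after three quarters ≈ 2.84%.

With a fixed labor force, u_{t+1} = u_t + s·(1−u_t) − f·u_t = u_t·(1−s−f) + s.
Here 1−s−f = 0.516 and s = 0.015.
u_1 = 0.012000 × 0.516 + 0.015 = 0.021192.
u_2 = 0.021192 × 0.516 + 0.015 = 0.025935.
u_3 = 0.025935 × 0.516 + 0.015 = 0.028382.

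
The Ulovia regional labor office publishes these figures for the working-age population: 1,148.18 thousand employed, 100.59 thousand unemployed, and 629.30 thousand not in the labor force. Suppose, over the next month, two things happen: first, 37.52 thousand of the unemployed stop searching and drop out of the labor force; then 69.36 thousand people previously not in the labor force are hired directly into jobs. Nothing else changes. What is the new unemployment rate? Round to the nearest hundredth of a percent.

New unemployment rate ≈ 4.92%.

Initially, labor force = 1,148.18 + 100.59 = 1,248.77 thousand, so u = 100.59/1,248.77 = 8.06%.
After the first change, unemployed and labor force both fall by 37.52 → E = 1,148.18, U = 63.07, labor force = 1,211.25 thousand.
After the second change, employed and labor force both rise by 69.36; unemployed unchanged → E = 1,217.54, U = 63.07, labor force = 1,280.61 thousand.
New unemployment rate = 63.07 / 1,280.61 = 4.92%.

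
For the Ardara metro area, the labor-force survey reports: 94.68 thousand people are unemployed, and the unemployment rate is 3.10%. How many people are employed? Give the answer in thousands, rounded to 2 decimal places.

Labor force = U / u = 94.68 / 0.0310 ≈ 3,054.19 thousand.
Employed = labor force − unemployed = 3,054.19 − 94.68 = 2,959.51 thousand.

About 2,959.51 thousand are employed.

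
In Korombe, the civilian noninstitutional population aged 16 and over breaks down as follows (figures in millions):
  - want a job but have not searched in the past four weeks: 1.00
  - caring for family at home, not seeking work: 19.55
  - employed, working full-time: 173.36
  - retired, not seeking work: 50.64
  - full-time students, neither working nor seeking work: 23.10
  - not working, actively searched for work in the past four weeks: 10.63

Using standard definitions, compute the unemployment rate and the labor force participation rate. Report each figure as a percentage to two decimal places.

Employed = 173.36 million.
Unemployed = 10.63 million.
Labor force = 173.36 + 10.63 = 183.99 million.
Not in labor force = 1.00 + 19.55 + 50.64 + 23.10 = 94.29 million (those not working and not actively searching are outside the labor force — including those who want a job but have given up searching).
Civilian working-age population = 183.99 + 94.29 = 278.28 million.
Unemployment rate = 10.63 / 183.99 = 5.78%.
Labor force participation rate = 183.99 / 278.28 = 66.12%.

Unemployment rate ≈ 5.78%; labor force participation rate ≈ 66.12%.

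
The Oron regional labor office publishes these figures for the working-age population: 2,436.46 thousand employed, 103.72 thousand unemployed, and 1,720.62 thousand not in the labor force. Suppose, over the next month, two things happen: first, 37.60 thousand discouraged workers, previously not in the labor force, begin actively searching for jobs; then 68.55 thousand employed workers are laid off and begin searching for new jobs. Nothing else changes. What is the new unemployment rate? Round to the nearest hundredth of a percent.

New unemployment rate ≈ 8.14%.

Initially, labor force = 2,436.46 + 103.72 = 2,540.18 thousand, so u = 103.72/2,540.18 = 4.08%.
After the first change, unemployed and labor force both rise by 37.60 → E = 2,436.46, U = 141.32, labor force = 2,577.78 thousand.
After the second change, employed falls and unemployed rises by 68.55; labor force unchanged → E = 2,367.91, U = 209.87, labor force = 2,577.78 thousand.
New unemployment rate = 209.87 / 2,577.78 = 8.14%.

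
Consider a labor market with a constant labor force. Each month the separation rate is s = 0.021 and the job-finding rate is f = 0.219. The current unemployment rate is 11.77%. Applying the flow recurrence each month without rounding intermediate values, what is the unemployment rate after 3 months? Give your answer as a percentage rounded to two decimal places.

With a fixed labor force, u_{t+1} = u_t + s·(1−u_t) − f·u_t = u_t·(1−s−f) + s.
Here 1−s−f = 0.760 and s = 0.021.
u_1 = 0.117700 × 0.760 + 0.021 = 0.110452.
u_2 = 0.110452 × 0.760 + 0.021 = 0.104944.
u_3 = 0.104944 × 0.760 + 0.021 = 0.100757.

Unemployment rate after three months ≈ 10.08%.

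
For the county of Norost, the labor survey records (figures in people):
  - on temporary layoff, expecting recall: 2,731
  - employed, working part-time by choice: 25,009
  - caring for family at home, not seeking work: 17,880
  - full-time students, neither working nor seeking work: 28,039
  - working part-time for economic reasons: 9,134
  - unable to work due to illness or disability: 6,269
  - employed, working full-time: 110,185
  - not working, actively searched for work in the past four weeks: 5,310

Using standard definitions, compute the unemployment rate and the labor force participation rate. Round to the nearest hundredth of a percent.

Employed = 25,009 + 9,134 + 110,185 = 144,328 (anyone who worked, including part-time for economic reasons, counts as employed).
Unemployed = 2,731 + 5,310 = 8,041 (jobless and actively searching, or on temporary layoff).
Labor force = 144,328 + 8,041 = 152,369.
Not in labor force = 17,880 + 28,039 + 6,269 = 52,188 (those not working and not actively searching are outside the labor force).
Civilian working-age population = 152,369 + 52,188 = 204,557.
Unemployment rate = 8,041 / 152,369 = 5.28%.
Labor force participation rate = 152,369 / 204,557 = 74.49%.

Unemployment rate ≈ 5.28%; labor force participation rate ≈ 74.49%.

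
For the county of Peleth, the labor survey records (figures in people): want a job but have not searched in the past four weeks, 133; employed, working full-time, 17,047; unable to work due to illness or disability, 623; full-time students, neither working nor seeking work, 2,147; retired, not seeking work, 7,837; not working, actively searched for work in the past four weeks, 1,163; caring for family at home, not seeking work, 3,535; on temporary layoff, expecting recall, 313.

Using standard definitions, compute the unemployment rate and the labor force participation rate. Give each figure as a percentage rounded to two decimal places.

Employed = 17,047.
Unemployed = 1,163 + 313 = 1,476 (jobless and actively searching, or on temporary layoff).
Labor force = 17,047 + 1,476 = 18,523.
Not in labor force = 133 + 623 + 2,147 + 7,837 + 3,535 = 14,275 (those not working and not actively searching are outside the labor force — including those who want a job but have given up searching).
Civilian working-age population = 18,523 + 14,275 = 32,798.
Unemployment rate = 1,476 / 18,523 = 7.97%.
Labor force participation rate = 18,523 / 32,798 = 56.48%.

Unemployment rate ≈ 7.97%; labor force participation rate ≈ 56.48%.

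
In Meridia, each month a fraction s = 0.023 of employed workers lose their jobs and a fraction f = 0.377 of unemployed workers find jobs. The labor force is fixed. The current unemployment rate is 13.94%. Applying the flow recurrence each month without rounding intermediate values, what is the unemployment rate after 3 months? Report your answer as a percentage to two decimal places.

With a fixed labor force, u_{t+1} = u_t + s·(1−u_t) − f·u_t = u_t·(1−s−f) + s.
Here 1−s−f = 0.600 and s = 0.023.
u_1 = 0.139400 × 0.600 + 0.023 = 0.106640.
u_2 = 0.106640 × 0.600 + 0.023 = 0.086984.
u_3 = 0.086984 × 0.600 + 0.023 = 0.075190.

Unemployment rate after three months ≈ 7.52%.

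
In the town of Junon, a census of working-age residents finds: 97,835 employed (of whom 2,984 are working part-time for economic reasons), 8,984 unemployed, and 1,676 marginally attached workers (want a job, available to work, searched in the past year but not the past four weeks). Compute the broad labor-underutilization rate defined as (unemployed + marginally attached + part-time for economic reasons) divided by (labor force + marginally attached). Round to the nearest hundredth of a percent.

Broad underutilization rate ≈ 12.58%.

Labor force = 97,835 + 8,984 = 106,819.
Numerator = 8,984 + 1,676 + 2,984 = 13,644.
Denominator = 106,819 + 1,676 = 108,495.
Broad rate = 13,644 / 108,495 = 12.58%.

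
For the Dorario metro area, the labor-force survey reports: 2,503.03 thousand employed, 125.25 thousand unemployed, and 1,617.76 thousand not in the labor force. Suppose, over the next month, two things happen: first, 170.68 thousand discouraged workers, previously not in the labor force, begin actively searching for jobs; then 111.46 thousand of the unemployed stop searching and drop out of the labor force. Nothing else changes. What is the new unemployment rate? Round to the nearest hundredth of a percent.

Initially, labor force = 2,503.03 + 125.25 = 2,628.28 thousand, so u = 125.25/2,628.28 = 4.77%.
After the first change, unemployed and labor force both rise by 170.68 → E = 2,503.03, U = 295.93, labor force = 2,798.96 thousand.
After the second change, unemployed and labor force both fall by 111.46 → E = 2,503.03, U = 184.47, labor force = 2,687.50 thousand.
New unemployment rate = 184.47 / 2,687.50 = 6.86%.

New unemployment rate ≈ 6.86%.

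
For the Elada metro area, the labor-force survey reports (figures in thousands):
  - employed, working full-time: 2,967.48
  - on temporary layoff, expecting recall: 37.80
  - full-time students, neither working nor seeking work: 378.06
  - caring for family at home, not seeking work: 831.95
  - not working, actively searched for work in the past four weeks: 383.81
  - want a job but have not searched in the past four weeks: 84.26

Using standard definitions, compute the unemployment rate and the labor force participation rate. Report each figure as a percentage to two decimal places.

Employed = 2,967.48 thousand.
Unemployed = 37.80 + 383.81 = 421.61 thousand (jobless and actively searching, or on temporary layoff).
Labor force = 2,967.48 + 421.61 = 3,389.09 thousand.
Not in labor force = 378.06 + 831.95 + 84.26 = 1,294.27 thousand (those not working and not actively searching are outside the labor force — including those who want a job but have given up searching).
Civilian working-age population = 3,389.09 + 1,294.27 = 4,683.36 thousand.
Unemployment rate = 421.61 / 3,389.09 = 12.44%.
Labor force participation rate = 3,389.09 / 4,683.36 = 72.36%.

Unemployment rate ≈ 12.44%; labor force participation rate ≈ 72.36%.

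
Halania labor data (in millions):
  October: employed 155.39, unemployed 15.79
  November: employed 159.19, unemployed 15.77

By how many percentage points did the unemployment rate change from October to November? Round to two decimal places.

October: labor force = 155.39 + 15.79 = 171.18; u = 15.79/171.18 = 9.22%.
November: labor force = 159.19 + 15.77 = 174.96; u = 15.77/174.96 = 9.01%.
Change = 9.01% − 9.22% = −0.21 pp.

The unemployment rate changed by −0.21 percentage points.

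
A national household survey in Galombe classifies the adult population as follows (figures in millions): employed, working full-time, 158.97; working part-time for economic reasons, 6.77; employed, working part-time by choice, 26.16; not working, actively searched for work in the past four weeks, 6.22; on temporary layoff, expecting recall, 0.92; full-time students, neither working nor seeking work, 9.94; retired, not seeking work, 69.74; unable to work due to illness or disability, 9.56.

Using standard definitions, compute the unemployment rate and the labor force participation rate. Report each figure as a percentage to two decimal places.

Employed = 158.97 + 6.77 + 26.16 = 191.90 million (anyone who worked, including part-time for economic reasons, counts as employed).
Unemployed = 6.22 + 0.92 = 7.14 million (jobless and actively searching, or on temporary layoff).
Labor force = 191.90 + 7.14 = 199.04 million.
Not in labor force = 9.94 + 69.74 + 9.56 = 89.24 million (those not working and not actively searching are outside the labor force).
Civilian working-age population = 199.04 + 89.24 = 288.28 million.
Unemployment rate = 7.14 / 199.04 = 3.59%.
Labor force participation rate = 199.04 / 288.28 = 69.04%.

Unemployment rate ≈ 3.59%; labor force participation rate ≈ 69.04%.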